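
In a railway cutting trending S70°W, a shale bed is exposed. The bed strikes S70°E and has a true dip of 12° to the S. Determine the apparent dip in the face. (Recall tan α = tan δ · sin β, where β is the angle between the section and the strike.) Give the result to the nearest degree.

The strike is S70°E and the section trends S70°W; the acute angle between them is β = 40°.
tan α = tan 12° × sin 40° = 0.2126 × 0.6428 = 0.1366
α = arctan(0.1366) = 7.78°

8°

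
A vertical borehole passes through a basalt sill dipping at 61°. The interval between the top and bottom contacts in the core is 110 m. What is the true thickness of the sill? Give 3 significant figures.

53.3 m

True thickness t = h · cos(dip) = 110 × cos 61°
t = 110 × 0.4848 = 53.329 m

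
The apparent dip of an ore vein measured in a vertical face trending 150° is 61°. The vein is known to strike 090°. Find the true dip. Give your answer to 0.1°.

β = acute angle between strike 090° and section 150° = 60°.
tan(true dip) = tan 61° / sin 60° = 2.0831
true dip = arctan 2.0831 = 64.36°

64.4°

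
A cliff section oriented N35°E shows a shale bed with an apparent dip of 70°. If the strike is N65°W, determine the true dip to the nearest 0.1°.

70.3°

β = acute angle between strike N65°W and section N35°E = 80°.
tan δ = tan α / sin β = tan 70° / sin 80° = 2.7475 / 0.9848 = 2.7899
true dip = arctan 2.7899 = 70.28°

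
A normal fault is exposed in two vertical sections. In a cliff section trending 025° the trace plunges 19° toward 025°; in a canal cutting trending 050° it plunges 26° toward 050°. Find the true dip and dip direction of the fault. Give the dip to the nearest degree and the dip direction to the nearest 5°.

true dip 28°, dip direction 075°

Represent each trace as a vector plunging at its apparent dip toward its trend (east-north-up frame): v₁ = (0.400, 0.857, -0.326), v₂ = (0.689, 0.578, -0.438).
Cross product v₁ × v₂ gives the pole to the plane: n ∝ (0.188, 0.049, 0.359).
Dip δ = arctan(|n_h|/n_z) = arctan(0.194/0.359) = 28.4°.
Dip direction = azimuth of (n_x, n_y) = atan2(0.188, 0.049) = 75°.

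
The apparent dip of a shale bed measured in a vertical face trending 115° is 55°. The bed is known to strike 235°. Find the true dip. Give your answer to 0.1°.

58.8°

The section is 60° from the strike.
tan(true dip) = tan 55° / sin 60° = 1.6491
true dip = arctan 1.6491 = 58.77°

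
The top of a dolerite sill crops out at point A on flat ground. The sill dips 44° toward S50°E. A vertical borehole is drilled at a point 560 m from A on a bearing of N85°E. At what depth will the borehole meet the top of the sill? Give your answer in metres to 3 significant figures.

The hole lies 45° from the dip direction, so the down-dip offset is 560 × cos 45° = 395.98 m.
Depth = down-dip offset × tan(dip) = 395.98 × tan 44° = 395.98 × 0.9657
Depth = 382.39 m

382 m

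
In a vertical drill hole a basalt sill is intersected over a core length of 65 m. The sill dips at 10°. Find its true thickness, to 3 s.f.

True thickness t = h · cos(dip) = 65 × cos 10°
t = 65 × 0.9848 = 64.013 m

64.0 m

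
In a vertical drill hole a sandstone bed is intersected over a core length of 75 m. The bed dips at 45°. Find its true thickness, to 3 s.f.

True thickness t = h · cos(dip) = 75 × cos 45°
t = 75 × 0.7071 = 53.033 m

53.0 m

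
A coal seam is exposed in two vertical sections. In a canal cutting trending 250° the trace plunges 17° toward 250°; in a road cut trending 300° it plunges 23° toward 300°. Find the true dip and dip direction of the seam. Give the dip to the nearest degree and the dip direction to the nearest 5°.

Represent each trace as a vector plunging at its apparent dip toward its trend (east-north-up frame): v₁ = (-0.899, -0.327, -0.292), v₂ = (-0.797, 0.460, -0.391).
The plane normal is n = v₁ × v₂ ∝ (-0.262, 0.118, 0.674).
tan δ = √(n_x²+n_y²)/n_z = 0.288/0.674, so δ = 23.1°.
The horizontal component of n points toward azimuth atan2(n_x, n_y) = 294°, the dip direction.

true dip 23°, dip direction 295°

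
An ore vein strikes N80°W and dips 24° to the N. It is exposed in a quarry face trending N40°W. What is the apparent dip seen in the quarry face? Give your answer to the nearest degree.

The section lies 40° from the strike.
tan(apparent dip) = tan 24° · sin 40° = 0.2862
α = arctan(0.2862) = 15.97°

16°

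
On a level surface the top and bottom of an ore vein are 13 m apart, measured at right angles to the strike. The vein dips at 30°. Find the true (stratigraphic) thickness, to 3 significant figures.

6.50 m

True thickness t = w · sin(dip) = 13 × sin 30°
t = 13 × 0.5000 = 6.500 m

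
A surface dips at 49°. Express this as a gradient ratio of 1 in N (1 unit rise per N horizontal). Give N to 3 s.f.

1 : N means tan θ = 1/N, so N = 1/tan 49° = 1/1.1504

1 in 0.869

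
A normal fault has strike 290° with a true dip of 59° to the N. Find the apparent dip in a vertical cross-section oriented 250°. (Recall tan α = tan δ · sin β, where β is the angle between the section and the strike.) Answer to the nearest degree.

47°

The strike is 290° and the section trends 250°; the acute angle between them is β = 40°.
tan α = tan 59° × sin 40° = 1.6643 × 0.6428 = 1.0698
α = arctan(1.0698) = 46.93°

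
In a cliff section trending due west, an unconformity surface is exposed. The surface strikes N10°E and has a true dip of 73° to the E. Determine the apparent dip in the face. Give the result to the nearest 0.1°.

Angle between strike (N10°E) and section (due west): β = 80°.
tan α = tan 73° × sin 80° = 3.2709 × 0.9848 = 3.2212
α = arctan(3.2212) = 72.75°

72.8°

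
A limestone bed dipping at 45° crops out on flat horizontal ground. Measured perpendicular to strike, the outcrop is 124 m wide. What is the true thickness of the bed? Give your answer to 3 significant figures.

87.7 m

True thickness t = w · sin(dip) = 124 × sin 45°
t = 124 × 0.7071 = 87.681 m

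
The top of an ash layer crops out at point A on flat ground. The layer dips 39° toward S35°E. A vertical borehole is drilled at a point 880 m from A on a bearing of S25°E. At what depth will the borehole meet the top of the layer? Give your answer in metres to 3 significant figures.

The hole lies 10° from the dip direction, so the down-dip offset is 880 × cos 10° = 866.63 m.
Depth = down-dip offset × tan(dip) = 866.63 × tan 39° = 866.63 × 0.8098
Depth = 701.78 m

702 m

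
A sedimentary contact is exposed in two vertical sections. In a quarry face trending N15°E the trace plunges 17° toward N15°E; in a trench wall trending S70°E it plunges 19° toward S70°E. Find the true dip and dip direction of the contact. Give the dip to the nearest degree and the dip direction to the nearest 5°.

Each apparent-dip line lies in the plane. As unit vectors (x east, y north, z up), v₁ plunges 17°→N15°E and v₂ plunges 19°→S70°E.
The plane normal is n = v₁ × v₂ ∝ (0.395, 0.179, 0.901).
Dip δ = arctan(|n_h|/n_z) = arctan(0.434/0.901) = 25.7°.
The horizontal component of n points toward azimuth atan2(n_x, n_y) = 66°, the dip direction.

true dip 26°, dip direction 065°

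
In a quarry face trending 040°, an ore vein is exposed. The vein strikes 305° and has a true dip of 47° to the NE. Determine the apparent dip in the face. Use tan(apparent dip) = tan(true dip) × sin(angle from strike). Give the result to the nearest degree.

The section lies 85° from the strike.
tan α = tan 47° × sin 85° = 1.0724 × 0.9962 = 1.0683
apparent dip = arctan 1.0683 = 46.89°

47°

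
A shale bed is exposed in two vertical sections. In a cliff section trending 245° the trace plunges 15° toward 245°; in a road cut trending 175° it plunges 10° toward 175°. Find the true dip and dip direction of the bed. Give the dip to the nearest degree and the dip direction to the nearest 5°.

true dip 16°, dip direction 225°

Represent each trace as a vector plunging at its apparent dip toward its trend (east-north-up frame): v₁ = (-0.875, -0.408, -0.259), v₂ = (0.086, -0.981, -0.174).
The plane normal is n = v₁ × v₂ ∝ (-0.183, -0.174, 0.894).
True dip = arccos(n_z / |n|) = arccos(0.9623) = 15.8°.
Dip direction = atan2(-0.183, -0.174) = 226° (azimuth of n's horizontal projection).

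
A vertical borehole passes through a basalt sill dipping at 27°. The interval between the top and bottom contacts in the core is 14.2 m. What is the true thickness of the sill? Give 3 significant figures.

True thickness t = h · cos(dip) = 14.2 × cos 27°
t = 14.2 × 0.8910 = 12.652 m

12.7 m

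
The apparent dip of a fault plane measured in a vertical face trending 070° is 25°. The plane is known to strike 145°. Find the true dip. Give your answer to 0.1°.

25.8°

The section is 75° from the strike.
tan(true dip) = tan 25° / sin 75° = 0.4828
true dip = arctan 0.4828 = 25.77°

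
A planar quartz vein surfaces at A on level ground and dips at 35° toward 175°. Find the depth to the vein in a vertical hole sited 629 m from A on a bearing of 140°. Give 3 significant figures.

361 m

The hole lies 35° from the dip direction, so the down-dip offset is 629 × cos 35° = 515.25 m.
Depth = down-dip offset × tan(dip) = 515.25 × tan 35° = 515.25 × 0.7002
Depth = 360.78 m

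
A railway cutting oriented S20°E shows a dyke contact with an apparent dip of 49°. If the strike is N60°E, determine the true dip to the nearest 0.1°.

β = acute angle between strike N60°E and section S20°E = 80°.
tan(true dip) = tan 49° / sin 80° = 1.1681
δ = arctan(1.1681) = 49.43°

49.4°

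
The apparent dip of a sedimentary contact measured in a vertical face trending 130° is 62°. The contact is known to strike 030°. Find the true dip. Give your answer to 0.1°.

62.4°

The section is 80° from the strike.
tan(true dip) = tan 62° / sin 80° = 1.9097
δ = arctan(1.9097) = 62.36°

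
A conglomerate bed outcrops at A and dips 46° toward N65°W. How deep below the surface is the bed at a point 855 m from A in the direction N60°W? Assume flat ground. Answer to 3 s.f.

The hole lies 5° from the dip direction, so the down-dip offset is 855 × cos 5° = 851.75 m.
Depth = down-dip offset × tan(dip) = 851.75 × tan 46° = 851.75 × 1.0355
Depth = 882.01 m

882 m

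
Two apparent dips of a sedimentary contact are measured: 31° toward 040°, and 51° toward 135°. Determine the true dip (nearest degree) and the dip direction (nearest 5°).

true dip 55°, dip direction 105°

Represent each trace as a vector plunging at its apparent dip toward its trend (east-north-up frame): v₁ = (0.551, 0.657, -0.515), v₂ = (0.445, -0.445, -0.777).
n = v₁ × v₂ = (0.739, -0.199, 0.537) (taken with n_z > 0).
Dip δ = arctan(|n_h|/n_z) = arctan(0.766/0.537) = 54.9°.
Dip direction = azimuth of (n_x, n_y) = atan2(0.739, -0.199) = 105°.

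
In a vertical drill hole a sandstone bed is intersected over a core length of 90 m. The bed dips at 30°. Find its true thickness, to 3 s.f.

True thickness t = h · cos(dip) = 90 × cos 30°
t = 90 × 0.8660 = 77.942 m

77.9 m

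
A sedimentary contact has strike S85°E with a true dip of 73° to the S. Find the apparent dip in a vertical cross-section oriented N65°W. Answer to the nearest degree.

The section lies 20° from the strike.
tan α = tan 73° × sin 20° = 3.2709 × 0.3420 = 1.1187
α = arctan(1.1187) = 48.21°

48°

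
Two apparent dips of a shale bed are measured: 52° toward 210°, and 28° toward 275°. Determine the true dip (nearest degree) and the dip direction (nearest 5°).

Represent each trace as a vector plunging at its apparent dip toward its trend (east-north-up frame): v₁ = (-0.308, -0.533, -0.788), v₂ = (-0.880, 0.077, -0.469).
The plane normal is n = v₁ × v₂ ∝ (-0.311, -0.549, 0.493).
True dip = arccos(n_z / |n|) = arccos(0.6156) = 52.0°.
Dip direction = azimuth of (n_x, n_y) = atan2(-0.311, -0.549) = 210°.

true dip 52°, dip direction 210°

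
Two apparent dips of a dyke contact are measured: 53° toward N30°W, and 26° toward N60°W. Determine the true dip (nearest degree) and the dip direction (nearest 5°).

The two traces are lines in the plane: v₁ = (sin 330°·cos 53°, cos 330°·cos 53°, −sin 53°), v₂ = (sin 300°·cos 26°, cos 300°·cos 26°, −sin 26°).
The plane normal is n = v₁ × v₂ ∝ (0.130, 0.490, 0.270).
True dip = arccos(n_z / |n|) = arccos(0.4708) = 61.9°.
Dip direction = azimuth of (n_x, n_y) = atan2(0.130, 0.490) = 15°.

true dip 62°, dip direction 015°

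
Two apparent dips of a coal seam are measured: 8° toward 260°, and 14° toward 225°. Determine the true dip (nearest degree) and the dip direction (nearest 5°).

The two traces are lines in the plane: v₁ = (sin 260°·cos 8°, cos 260°·cos 8°, −sin 8°), v₂ = (sin 225°·cos 14°, cos 225°·cos 14°, −sin 14°).
The plane normal is n = v₁ × v₂ ∝ (-0.054, -0.140, 0.551).
tan δ = √(n_x²+n_y²)/n_z = 0.150/0.551, so δ = 15.3°.
Dip direction = atan2(-0.054, -0.140) = 201° (azimuth of n's horizontal projection).

true dip 15°, dip direction 200°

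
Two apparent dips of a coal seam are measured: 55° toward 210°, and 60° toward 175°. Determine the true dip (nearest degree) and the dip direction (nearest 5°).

Each apparent-dip line lies in the plane. As unit vectors (x east, y north, z up), v₁ plunges 55°→210° and v₂ plunges 60°→175°.
Cross product v₁ × v₂ gives the pole to the plane: n ∝ (0.022, -0.284, 0.164).
tan δ = √(n_x²+n_y²)/n_z = 0.285/0.164, so δ = 60.0°.
Dip direction = azimuth of (n_x, n_y) = atan2(0.022, -0.284) = 176°.

true dip 60°, dip direction 175°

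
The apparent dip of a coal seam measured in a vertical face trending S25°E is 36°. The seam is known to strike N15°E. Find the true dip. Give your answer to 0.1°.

48.5°

β = acute angle between strike N15°E and section S25°E = 40°.
tan(true dip) = tan 36° / sin 40° = 1.1303
δ = arctan(1.1303) = 48.50°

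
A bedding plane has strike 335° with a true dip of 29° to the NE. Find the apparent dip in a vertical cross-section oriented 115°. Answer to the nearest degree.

The section lies 40° from the strike.
tan α = tan 29° × sin 40° = 0.5543 × 0.6428 = 0.3563
apparent dip = arctan 0.3563 = 19.61°

20°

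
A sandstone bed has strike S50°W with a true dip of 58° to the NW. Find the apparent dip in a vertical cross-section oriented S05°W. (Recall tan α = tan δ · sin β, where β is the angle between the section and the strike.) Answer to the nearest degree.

49°

The strike is S50°W and the section trends S05°W; the acute angle between them is β = 45°.
tan α = tan 58° × sin 45° = 1.6003 × 0.7071 = 1.1316
apparent dip = arctan 1.1316 = 48.53°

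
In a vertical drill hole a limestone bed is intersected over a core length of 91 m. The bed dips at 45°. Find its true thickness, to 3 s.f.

True thickness t = h · cos(dip) = 91 × cos 45°
t = 91 × 0.7071 = 64.347 m

64.3 m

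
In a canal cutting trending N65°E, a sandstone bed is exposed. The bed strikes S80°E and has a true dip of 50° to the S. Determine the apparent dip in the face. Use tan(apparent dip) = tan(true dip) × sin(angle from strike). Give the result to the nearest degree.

The section lies 35° from the strike.
tan(apparent dip) = tan 50° · sin 35° = 0.6836
apparent dip = arctan 0.6836 = 34.36°

34°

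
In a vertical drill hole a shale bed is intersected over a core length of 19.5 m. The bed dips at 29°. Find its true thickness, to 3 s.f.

17.1 m

True thickness t = h · cos(dip) = 19.5 × cos 29°
t = 19.5 × 0.8746 = 17.055 m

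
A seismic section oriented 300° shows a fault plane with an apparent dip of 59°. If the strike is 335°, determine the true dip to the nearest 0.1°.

71.0°

β = acute angle between strike 335° and section 300° = 35°.
tan δ = tan α / sin β = tan 59° / sin 35° = 1.6643 / 0.5736 = 2.9016
δ = arctan(2.9016) = 70.98°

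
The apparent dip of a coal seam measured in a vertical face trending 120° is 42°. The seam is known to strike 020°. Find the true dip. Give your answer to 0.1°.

The section is 80° from the strike.
tan δ = tan α / sin β = tan 42° / sin 80° = 0.9004 / 0.9848 = 0.9143
δ = arctan(0.9143) = 42.44°

42.4°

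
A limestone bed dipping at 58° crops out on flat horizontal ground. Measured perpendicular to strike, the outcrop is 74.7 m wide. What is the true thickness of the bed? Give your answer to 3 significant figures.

True thickness t = w · sin(dip) = 74.7 × sin 58°
t = 74.7 × 0.8480 = 63.349 m

63.3 m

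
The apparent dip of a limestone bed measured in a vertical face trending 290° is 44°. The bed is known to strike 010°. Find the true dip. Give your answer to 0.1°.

44.4°

The section is 80° from the strike.
tan δ = tan α / sin β = tan 44° / sin 80° = 0.9657 / 0.9848 = 0.9806
δ = arctan(0.9806) = 44.44°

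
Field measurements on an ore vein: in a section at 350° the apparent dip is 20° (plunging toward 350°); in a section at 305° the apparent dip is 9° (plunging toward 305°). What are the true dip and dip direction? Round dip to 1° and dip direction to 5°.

true dip 21°, dip direction 010°

Each apparent-dip line lies in the plane. As unit vectors (x east, y north, z up), v₁ plunges 20°→350° and v₂ plunges 9°→305°.
n = v₁ × v₂ = (0.049, 0.251, 0.656) (taken with n_z > 0).
True dip = arccos(n_z / |n|) = arccos(0.9317) = 21.3°.
The horizontal component of n points toward azimuth atan2(n_x, n_y) = 11°, the dip direction.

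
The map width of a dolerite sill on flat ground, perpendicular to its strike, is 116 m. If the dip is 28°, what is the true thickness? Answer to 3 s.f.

54.5 m

True thickness t = w · sin(dip) = 116 × sin 28°
t = 116 × 0.4695 = 54.459 m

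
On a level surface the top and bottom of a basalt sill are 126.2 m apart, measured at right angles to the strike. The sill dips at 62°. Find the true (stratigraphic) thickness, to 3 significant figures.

True thickness t = w · sin(dip) = 126.2 × sin 62°
t = 126.2 × 0.8829 = 111.428 m

111 m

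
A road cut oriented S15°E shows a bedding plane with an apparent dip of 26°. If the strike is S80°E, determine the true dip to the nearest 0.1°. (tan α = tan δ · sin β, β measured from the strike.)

β = acute angle between strike S80°E and section S15°E = 65°.
tan(true dip) = tan 26° / sin 65° = 0.5382
true dip = arctan 0.5382 = 28.29°

28.3°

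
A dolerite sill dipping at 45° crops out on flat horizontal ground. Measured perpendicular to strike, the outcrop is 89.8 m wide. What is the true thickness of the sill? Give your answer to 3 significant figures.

63.5 m

True thickness t = w · sin(dip) = 89.8 × sin 45°
t = 89.8 × 0.7071 = 63.498 m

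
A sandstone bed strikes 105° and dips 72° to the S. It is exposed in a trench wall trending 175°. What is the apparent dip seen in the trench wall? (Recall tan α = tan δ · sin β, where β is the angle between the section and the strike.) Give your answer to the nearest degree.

The strike is 105° and the section trends 175°; the acute angle between them is β = 70°.
tan α = tan 72° × sin 70° = 3.0777 × 0.9397 = 2.8921
α = arctan(2.8921) = 70.93°

71°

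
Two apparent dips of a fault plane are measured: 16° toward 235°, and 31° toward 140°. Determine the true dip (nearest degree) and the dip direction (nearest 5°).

true dip 35°, dip direction 170°

Each apparent-dip line lies in the plane. As unit vectors (x east, y north, z up), v₁ plunges 16°→235° and v₂ plunges 31°→140°.
n = v₁ × v₂ = (0.103, -0.557, 0.821) (taken with n_z > 0).
Dip δ = arctan(|n_h|/n_z) = arctan(0.567/0.821) = 34.6°.
Dip direction = azimuth of (n_x, n_y) = atan2(0.103, -0.557) = 170°.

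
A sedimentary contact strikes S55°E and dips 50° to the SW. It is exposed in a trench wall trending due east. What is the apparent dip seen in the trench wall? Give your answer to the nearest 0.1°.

The strike is S55°E and the section trends due east; the acute angle between them is β = 35°.
tan(apparent dip) = tan 50° · sin 35° = 0.6836
α = arctan(0.6836) = 34.36°

34.4°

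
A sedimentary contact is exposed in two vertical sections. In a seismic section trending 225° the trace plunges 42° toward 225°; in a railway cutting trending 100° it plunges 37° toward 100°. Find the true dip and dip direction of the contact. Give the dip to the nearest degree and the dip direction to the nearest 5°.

true dip 61°, dip direction 165°

Each apparent-dip line lies in the plane. As unit vectors (x east, y north, z up), v₁ plunges 42°→225° and v₂ plunges 37°→100°.
n = v₁ × v₂ = (0.223, -0.843, 0.486) (taken with n_z > 0).
True dip = arccos(n_z / |n|) = arccos(0.4871) = 60.8°.
Dip direction = atan2(0.223, -0.843) = 165° (azimuth of n's horizontal projection).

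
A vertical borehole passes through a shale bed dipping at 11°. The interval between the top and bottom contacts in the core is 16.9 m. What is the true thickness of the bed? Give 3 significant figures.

16.6 m

True thickness t = h · cos(dip) = 16.9 × cos 11°
t = 16.9 × 0.9816 = 16.589 m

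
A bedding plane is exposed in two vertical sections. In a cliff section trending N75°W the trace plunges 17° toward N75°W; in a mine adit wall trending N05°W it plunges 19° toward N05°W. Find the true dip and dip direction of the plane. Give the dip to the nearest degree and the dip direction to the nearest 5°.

true dip 22°, dip direction 325°

Represent each trace as a vector plunging at its apparent dip toward its trend (east-north-up frame): v₁ = (-0.924, 0.248, -0.292), v₂ = (-0.082, 0.942, -0.326).
n = v₁ × v₂ = (-0.195, 0.277, 0.850) (taken with n_z > 0).
tan δ = √(n_x²+n_y²)/n_z = 0.338/0.850, so δ = 21.7°.
The horizontal component of n points toward azimuth atan2(n_x, n_y) = 325°, the dip direction.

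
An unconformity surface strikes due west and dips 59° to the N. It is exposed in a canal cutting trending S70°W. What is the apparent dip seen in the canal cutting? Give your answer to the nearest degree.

The strike is due west and the section trends S70°W; the acute angle between them is β = 20°.
tan α = tan 59° × sin 20° = 1.6643 × 0.3420 = 0.5692
apparent dip = arctan 0.5692 = 29.65°

30°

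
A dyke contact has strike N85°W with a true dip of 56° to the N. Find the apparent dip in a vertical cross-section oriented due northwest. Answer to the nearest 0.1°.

Angle between strike (N85°W) and section (due northwest): β = 40°.
tan α = tan 56° × sin 40° = 1.4826 × 0.6428 = 0.9530
apparent dip = arctan 0.9530 = 43.62°

43.6°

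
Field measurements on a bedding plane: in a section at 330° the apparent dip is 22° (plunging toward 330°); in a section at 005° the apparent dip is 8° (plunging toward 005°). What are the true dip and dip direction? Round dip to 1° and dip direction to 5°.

true dip 28°, dip direction 290°

Represent each trace as a vector plunging at its apparent dip toward its trend (east-north-up frame): v₁ = (-0.464, 0.803, -0.375), v₂ = (0.086, 0.986, -0.139).
Cross product v₁ × v₂ gives the pole to the plane: n ∝ (-0.258, 0.097, 0.527).
Dip δ = arctan(|n_h|/n_z) = arctan(0.275/0.527) = 27.6°.
Dip direction = azimuth of (n_x, n_y) = atan2(-0.258, 0.097) = 291°.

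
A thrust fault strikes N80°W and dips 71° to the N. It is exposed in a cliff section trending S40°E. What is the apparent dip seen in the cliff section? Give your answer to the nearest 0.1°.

The section lies 40° from the strike.
tan α = tan 71° × sin 40° = 2.9042 × 0.6428 = 1.8668
α = arctan(1.8668) = 61.82°

61.8°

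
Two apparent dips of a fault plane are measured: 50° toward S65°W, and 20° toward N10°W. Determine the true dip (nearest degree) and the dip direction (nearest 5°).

Represent each trace as a vector plunging at its apparent dip toward its trend (east-north-up frame): v₁ = (-0.583, -0.272, -0.766), v₂ = (-0.163, 0.925, -0.342).
Cross product v₁ × v₂ gives the pole to the plane: n ∝ (-0.802, 0.074, 0.583).
True dip = arccos(n_z / |n|) = arccos(0.5867) = 54.1°.
The horizontal component of n points toward azimuth atan2(n_x, n_y) = 275°, the dip direction.

true dip 54°, dip direction 275°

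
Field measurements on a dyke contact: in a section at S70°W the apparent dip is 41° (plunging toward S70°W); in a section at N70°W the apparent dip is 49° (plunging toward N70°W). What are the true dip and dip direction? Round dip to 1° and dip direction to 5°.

true dip 49°, dip direction 290°

Represent each trace as a vector plunging at its apparent dip toward its trend (east-north-up frame): v₁ = (-0.709, -0.258, -0.656), v₂ = (-0.616, 0.224, -0.755).
Cross product v₁ × v₂ gives the pole to the plane: n ∝ (-0.342, 0.131, 0.318).
tan δ = √(n_x²+n_y²)/n_z = 0.366/0.318, so δ = 49.0°.
Dip direction = atan2(-0.342, 0.131) = 291° (azimuth of n's horizontal projection).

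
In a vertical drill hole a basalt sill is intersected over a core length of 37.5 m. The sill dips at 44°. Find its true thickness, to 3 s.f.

True thickness t = h · cos(dip) = 37.5 × cos 44°
t = 37.5 × 0.7193 = 26.975 m

27.0 m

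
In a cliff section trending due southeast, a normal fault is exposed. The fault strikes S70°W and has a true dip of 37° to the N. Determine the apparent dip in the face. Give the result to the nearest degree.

34°

Angle between strike (S70°W) and section (due southeast): β = 65°.
tan α = tan 37° × sin 65° = 0.7536 × 0.9063 = 0.6830
apparent dip = arctan 0.6830 = 34.33°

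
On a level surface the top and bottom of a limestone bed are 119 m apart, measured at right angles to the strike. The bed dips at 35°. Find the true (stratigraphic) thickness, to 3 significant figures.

68.3 m

True thickness t = w · sin(dip) = 119 × sin 35°
t = 119 × 0.5736 = 68.256 m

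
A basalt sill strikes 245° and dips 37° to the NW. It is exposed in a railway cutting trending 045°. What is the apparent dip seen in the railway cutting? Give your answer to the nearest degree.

The section lies 20° from the strike.
tan α = tan 37° × sin 20° = 0.7536 × 0.3420 = 0.2577
α = arctan(0.2577) = 14.45°

14°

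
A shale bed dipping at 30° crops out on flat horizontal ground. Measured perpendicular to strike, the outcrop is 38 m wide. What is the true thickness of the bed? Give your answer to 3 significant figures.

True thickness t = w · sin(dip) = 38 × sin 30°
t = 38 × 0.5000 = 19.000 m

19.0 m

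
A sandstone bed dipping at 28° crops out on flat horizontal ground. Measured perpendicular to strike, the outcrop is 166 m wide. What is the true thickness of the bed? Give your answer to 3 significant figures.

77.9 m

True thickness t = w · sin(dip) = 166 × sin 28°
t = 166 × 0.4695 = 77.932 m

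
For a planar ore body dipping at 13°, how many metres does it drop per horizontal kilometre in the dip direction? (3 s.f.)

drop per km = 1000 × tan 13° = 1000 × 0.2309

231 m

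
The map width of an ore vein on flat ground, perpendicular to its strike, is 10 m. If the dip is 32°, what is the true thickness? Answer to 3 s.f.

True thickness t = w · sin(dip) = 10 × sin 32°
t = 10 × 0.5299 = 5.299 m

5.30 m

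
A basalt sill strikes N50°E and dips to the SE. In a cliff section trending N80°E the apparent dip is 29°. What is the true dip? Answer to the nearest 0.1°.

47.9°

The section is 30° from the strike.
tan δ = tan α / sin β = tan 29° / sin 30° = 0.5543 / 0.5000 = 1.1086
true dip = arctan 1.1086 = 47.95°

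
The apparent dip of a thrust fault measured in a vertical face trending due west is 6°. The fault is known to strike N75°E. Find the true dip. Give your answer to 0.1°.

22.1°

β = acute angle between strike N75°E and section due west = 15°.
tan δ = tan α / sin β = tan 6° / sin 15° = 0.1051 / 0.2588 = 0.4061
true dip = arctan 0.4061 = 22.10°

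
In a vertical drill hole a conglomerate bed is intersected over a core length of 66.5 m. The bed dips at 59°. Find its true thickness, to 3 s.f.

True thickness t = h · cos(dip) = 66.5 × cos 59°
t = 66.5 × 0.5150 = 34.250 m

34.3 m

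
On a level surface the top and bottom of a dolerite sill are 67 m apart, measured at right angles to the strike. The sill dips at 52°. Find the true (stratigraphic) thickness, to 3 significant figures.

True thickness t = w · sin(dip) = 67 × sin 52°
t = 67 × 0.7880 = 52.797 m

52.8 m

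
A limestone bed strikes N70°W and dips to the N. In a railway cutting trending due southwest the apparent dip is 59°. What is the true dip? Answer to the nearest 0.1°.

The section is 65° from the strike.
tan(true dip) = tan 59° / sin 65° = 1.8363
true dip = arctan 1.8363 = 61.43°

61.4°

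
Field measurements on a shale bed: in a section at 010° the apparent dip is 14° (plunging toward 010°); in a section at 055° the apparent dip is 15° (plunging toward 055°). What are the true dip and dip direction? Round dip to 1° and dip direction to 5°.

true dip 16°, dip direction 035°

Represent each trace as a vector plunging at its apparent dip toward its trend (east-north-up frame): v₁ = (0.168, 0.956, -0.242), v₂ = (0.791, 0.554, -0.259).
The plane normal is n = v₁ × v₂ ∝ (0.113, 0.148, 0.663).
tan δ = √(n_x²+n_y²)/n_z = 0.186/0.663, so δ = 15.7°.
Dip direction = atan2(0.113, 0.148) = 37° (azimuth of n's horizontal projection).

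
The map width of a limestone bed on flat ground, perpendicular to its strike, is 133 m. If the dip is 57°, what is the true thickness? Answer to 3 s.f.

True thickness t = w · sin(dip) = 133 × sin 57°
t = 133 × 0.8387 = 111.543 m

112 m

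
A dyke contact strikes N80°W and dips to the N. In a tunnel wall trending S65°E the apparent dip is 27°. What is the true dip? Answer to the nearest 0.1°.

63.1°

The section is 15° from the strike.
tan(true dip) = tan 27° / sin 15° = 1.9687
δ = arctan(1.9687) = 63.07°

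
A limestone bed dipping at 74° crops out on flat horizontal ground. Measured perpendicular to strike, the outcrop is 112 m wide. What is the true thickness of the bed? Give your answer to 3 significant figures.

True thickness t = w · sin(dip) = 112 × sin 74°
t = 112 × 0.9613 = 107.661 m

108 m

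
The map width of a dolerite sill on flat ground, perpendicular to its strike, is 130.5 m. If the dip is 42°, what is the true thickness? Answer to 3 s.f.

True thickness t = w · sin(dip) = 130.5 × sin 42°
t = 130.5 × 0.6691 = 87.322 m

87.3 m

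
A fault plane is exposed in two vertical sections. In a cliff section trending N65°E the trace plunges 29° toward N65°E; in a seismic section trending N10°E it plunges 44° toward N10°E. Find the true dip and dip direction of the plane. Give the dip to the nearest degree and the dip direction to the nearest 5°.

The two traces are lines in the plane: v₁ = (sin 65°·cos 29°, cos 65°·cos 29°, −sin 29°), v₂ = (sin 10°·cos 44°, cos 10°·cos 44°, −sin 44°).
n = v₁ × v₂ = (0.087, 0.490, 0.515) (taken with n_z > 0).
tan δ = √(n_x²+n_y²)/n_z = 0.498/0.515, so δ = 44.0°.
Dip direction = atan2(0.087, 0.490) = 10° (azimuth of n's horizontal projection).

true dip 44°, dip direction 010°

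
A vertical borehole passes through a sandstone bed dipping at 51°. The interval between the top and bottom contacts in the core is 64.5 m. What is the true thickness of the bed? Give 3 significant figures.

40.6 m

True thickness t = h · cos(dip) = 64.5 × cos 51°
t = 64.5 × 0.6293 = 40.591 m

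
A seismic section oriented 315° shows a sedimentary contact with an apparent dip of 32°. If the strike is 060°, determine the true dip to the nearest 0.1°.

β = acute angle between strike 060° and section 315° = 75°.
tan(true dip) = tan 32° / sin 75° = 0.6469
true dip = arctan 0.6469 = 32.90°

32.9°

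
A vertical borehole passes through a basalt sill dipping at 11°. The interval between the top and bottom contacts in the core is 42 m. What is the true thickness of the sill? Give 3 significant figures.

41.2 m

True thickness t = h · cos(dip) = 42 × cos 11°
t = 42 × 0.9816 = 41.228 m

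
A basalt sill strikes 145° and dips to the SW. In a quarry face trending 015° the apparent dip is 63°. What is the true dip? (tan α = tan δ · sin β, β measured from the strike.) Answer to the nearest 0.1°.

β = acute angle between strike 145° and section 015° = 50°.
tan(true dip) = tan 63° / sin 50° = 2.5620
true dip = arctan 2.5620 = 68.68°

68.7°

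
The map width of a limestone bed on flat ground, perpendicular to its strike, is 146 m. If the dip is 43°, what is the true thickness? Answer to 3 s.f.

99.6 m

True thickness t = w · sin(dip) = 146 × sin 43°
t = 146 × 0.6820 = 99.572 m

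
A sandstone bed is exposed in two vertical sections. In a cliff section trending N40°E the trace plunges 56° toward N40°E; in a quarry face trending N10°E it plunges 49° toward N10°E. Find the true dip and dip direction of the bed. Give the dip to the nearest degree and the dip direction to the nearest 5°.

The two traces are lines in the plane: v₁ = (sin 40°·cos 56°, cos 40°·cos 56°, −sin 56°), v₂ = (sin 10°·cos 49°, cos 10°·cos 49°, −sin 49°).
Cross product v₁ × v₂ gives the pole to the plane: n ∝ (0.212, 0.177, 0.183).
Dip δ = arctan(|n_h|/n_z) = arctan(0.276/0.183) = 56.4°.
The horizontal component of n points toward azimuth atan2(n_x, n_y) = 50°, the dip direction.

true dip 56°, dip direction 050°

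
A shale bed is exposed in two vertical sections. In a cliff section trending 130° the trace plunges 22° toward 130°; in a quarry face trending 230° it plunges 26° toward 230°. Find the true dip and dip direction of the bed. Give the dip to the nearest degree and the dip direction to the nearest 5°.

The two traces are lines in the plane: v₁ = (sin 130°·cos 22°, cos 130°·cos 22°, −sin 22°), v₂ = (sin 230°·cos 26°, cos 230°·cos 26°, −sin 26°).
n = v₁ × v₂ = (-0.045, -0.569, 0.821) (taken with n_z > 0).
tan δ = √(n_x²+n_y²)/n_z = 0.571/0.821, so δ = 34.8°.
Dip direction = atan2(-0.045, -0.569) = 185° (azimuth of n's horizontal projection).

true dip 35°, dip direction 185°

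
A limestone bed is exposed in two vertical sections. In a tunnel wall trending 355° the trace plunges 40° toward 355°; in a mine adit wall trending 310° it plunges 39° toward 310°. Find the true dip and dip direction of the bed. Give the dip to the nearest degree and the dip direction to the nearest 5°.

true dip 42°, dip direction 335°

The two traces are lines in the plane: v₁ = (sin 355°·cos 40°, cos 355°·cos 40°, −sin 40°), v₂ = (sin 310°·cos 39°, cos 310°·cos 39°, −sin 39°).
Cross product v₁ × v₂ gives the pole to the plane: n ∝ (-0.159, 0.341, 0.421).
Dip δ = arctan(|n_h|/n_z) = arctan(0.376/0.421) = 41.8°.
Dip direction = atan2(-0.159, 0.341) = 335° (azimuth of n's horizontal projection).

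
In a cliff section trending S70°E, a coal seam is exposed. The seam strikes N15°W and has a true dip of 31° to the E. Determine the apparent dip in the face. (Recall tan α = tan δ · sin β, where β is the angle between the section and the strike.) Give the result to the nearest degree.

The strike is N15°W and the section trends S70°E; the acute angle between them is β = 55°.
tan(apparent dip) = tan 31° · sin 55° = 0.4922
α = arctan(0.4922) = 26.21°

26°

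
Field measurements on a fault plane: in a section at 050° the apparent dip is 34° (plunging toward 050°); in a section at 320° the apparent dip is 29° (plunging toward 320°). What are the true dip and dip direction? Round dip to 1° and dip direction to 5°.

Represent each trace as a vector plunging at its apparent dip toward its trend (east-north-up frame): v₁ = (0.635, 0.533, -0.559), v₂ = (-0.562, 0.670, -0.485).
Cross product v₁ × v₂ gives the pole to the plane: n ∝ (0.116, 0.622, 0.725).
tan δ = √(n_x²+n_y²)/n_z = 0.633/0.725, so δ = 41.1°.
The horizontal component of n points toward azimuth atan2(n_x, n_y) = 11°, the dip direction.

true dip 41°, dip direction 010°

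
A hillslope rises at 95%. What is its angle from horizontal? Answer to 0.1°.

tan θ = 95/100 = 0.9500
θ = arctan(0.9500) = 43.53°

43.5°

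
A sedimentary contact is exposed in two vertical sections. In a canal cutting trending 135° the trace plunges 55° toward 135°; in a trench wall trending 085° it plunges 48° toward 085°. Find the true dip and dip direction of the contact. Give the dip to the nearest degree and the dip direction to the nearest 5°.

The two traces are lines in the plane: v₁ = (sin 135°·cos 55°, cos 135°·cos 55°, −sin 55°), v₂ = (sin 85°·cos 48°, cos 85°·cos 48°, −sin 48°).
n = v₁ × v₂ = (0.349, -0.245, 0.294) (taken with n_z > 0).
True dip = arccos(n_z / |n|) = arccos(0.5677) = 55.4°.
Dip direction = atan2(0.349, -0.245) = 125° (azimuth of n's horizontal projection).

true dip 55°, dip direction 125°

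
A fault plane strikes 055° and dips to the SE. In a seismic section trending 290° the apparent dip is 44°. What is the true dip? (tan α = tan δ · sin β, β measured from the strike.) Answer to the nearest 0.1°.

The section is 55° from the strike.
tan(true dip) = tan 44° / sin 55° = 1.1789
δ = arctan(1.1789) = 49.69°

49.7°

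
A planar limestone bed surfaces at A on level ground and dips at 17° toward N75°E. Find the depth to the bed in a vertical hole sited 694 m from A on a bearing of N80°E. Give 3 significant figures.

The hole lies 5° from the dip direction, so the down-dip offset is 694 × cos 5° = 691.36 m.
Depth = down-dip offset × tan(dip) = 691.36 × tan 17° = 691.36 × 0.3057
Depth = 211.37 m

211 m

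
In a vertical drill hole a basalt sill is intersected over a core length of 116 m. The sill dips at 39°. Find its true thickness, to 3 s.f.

True thickness t = h · cos(dip) = 116 × cos 39°
t = 116 × 0.7771 = 90.149 m

90.1 m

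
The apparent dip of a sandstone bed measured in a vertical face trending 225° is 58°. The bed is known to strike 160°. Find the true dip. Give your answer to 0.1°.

60.5°

The section is 65° from the strike.
tan δ = tan α / sin β = tan 58° / sin 65° = 1.6003 / 0.9063 = 1.7658
δ = arctan(1.7658) = 60.48°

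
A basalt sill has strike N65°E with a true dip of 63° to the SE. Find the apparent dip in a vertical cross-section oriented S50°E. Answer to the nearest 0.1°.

60.7°

The strike is N65°E and the section trends S50°E; the acute angle between them is β = 65°.
tan(apparent dip) = tan 63° · sin 65° = 1.7787
α = arctan(1.7787) = 60.66°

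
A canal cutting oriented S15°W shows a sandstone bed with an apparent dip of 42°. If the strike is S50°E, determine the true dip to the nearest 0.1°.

44.8°

The section is 65° from the strike.
tan(true dip) = tan 42° / sin 65° = 0.9935
δ = arctan(0.9935) = 44.81°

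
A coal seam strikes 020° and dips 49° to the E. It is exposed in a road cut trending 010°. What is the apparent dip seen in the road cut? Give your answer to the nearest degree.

11°

Angle between strike (020°) and section (010°): β = 10°.
tan α = tan 49° × sin 10° = 1.1504 × 0.1736 = 0.1998
apparent dip = arctan 0.1998 = 11.30°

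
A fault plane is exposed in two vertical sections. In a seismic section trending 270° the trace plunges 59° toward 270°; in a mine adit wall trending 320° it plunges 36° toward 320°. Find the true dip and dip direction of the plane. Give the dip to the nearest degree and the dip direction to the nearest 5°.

Each apparent-dip line lies in the plane. As unit vectors (x east, y north, z up), v₁ plunges 59°→270° and v₂ plunges 36°→320°.
Cross product v₁ × v₂ gives the pole to the plane: n ∝ (-0.531, -0.143, 0.319).
tan δ = √(n_x²+n_y²)/n_z = 0.550/0.319, so δ = 59.9°.
Dip direction = atan2(-0.531, -0.143) = 255° (azimuth of n's horizontal projection).

true dip 60°, dip direction 255°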